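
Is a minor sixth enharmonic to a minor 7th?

No

A minor sixth spans 8 semitones; a minor seventh spans 10.
The spans differ, so they are not enharmonic equivalents.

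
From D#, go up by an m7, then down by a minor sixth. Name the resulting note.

E#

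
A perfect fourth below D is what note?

D down a perfect fourth is A, so the target letter is A.
From D, a perfect fourth is 5 semitones down: A.

A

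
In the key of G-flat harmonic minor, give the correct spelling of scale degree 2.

Ab

The Gb harmonic minor scale runs Gb Ab Bbb Cb Db Ebb F.
Degree 2 is Ab.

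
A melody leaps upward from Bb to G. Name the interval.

major sixth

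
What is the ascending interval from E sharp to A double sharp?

augmented fourth

The letter names run E→A, a span of 3 letter steps, so the interval is some kind of fourth.
E# to A## is 6 semitones. A perfect fourth is 5, so 6 makes it augmented.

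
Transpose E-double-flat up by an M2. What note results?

Fb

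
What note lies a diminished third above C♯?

C up a major third is E, so the target letter is E.
From C#, a diminished third is 2 semitones up: Eb.

Eb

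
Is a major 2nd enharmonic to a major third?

No

A major second spans 2 semitones; a major third spans 4.
The spans differ, so they are not enharmonic equivalents.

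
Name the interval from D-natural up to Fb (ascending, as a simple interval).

Counting letters D–E–F gives a third.
D→Fb = 2 semitones, 2 narrower than the major third (4), so diminished.

diminished third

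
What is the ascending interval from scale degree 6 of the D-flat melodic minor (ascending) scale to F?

perfect fifth

Scale degree 6 of Db melodic minor (ascending) is Bb.
Bb up to F: letters B→F make it a fifth; 7 semitones makes it perfect.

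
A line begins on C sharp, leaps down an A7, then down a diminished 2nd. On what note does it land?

C#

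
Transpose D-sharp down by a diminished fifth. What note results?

G##

A fifth below D lands on the letter G.
A diminished fifth spans 6 semitones, so D# moves to pitch class 9. On the letter G that is G##.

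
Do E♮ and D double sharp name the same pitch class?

Yes

E is pitch class 4; D## is pitch class 4.
All spellings map to pitch class 4, so they are enharmonically equivalent.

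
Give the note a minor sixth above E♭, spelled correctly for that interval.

Cb

A sixth above E lands on the letter C.
A minor sixth spans 8 semitones, so Eb moves to pitch class 11. On the letter C that is Cb.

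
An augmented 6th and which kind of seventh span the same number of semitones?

minor

An augmented sixth spans 10 semitones.
A seventh spanning 10 semitones is minor (the major seventh is 11).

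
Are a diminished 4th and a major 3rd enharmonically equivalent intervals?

Yes

A diminished fourth spans 4 semitones; a major third spans 4.
They are enharmonically equivalent.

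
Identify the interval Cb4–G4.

Counting letters C–D–E–F–G gives a fifth.
Cb→G = 8 semitones, 1 wider than the perfect fifth (7), so augmented.

augmented fifth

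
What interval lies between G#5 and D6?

diminished fifth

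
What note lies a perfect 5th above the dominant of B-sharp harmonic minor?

C##

The dominant of B# harmonic minor is F##.
A perfect fifth (7 semitones) above F## lands on the letter C, giving C##.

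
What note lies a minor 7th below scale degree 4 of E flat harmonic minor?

Bb

Scale degree 4 of Eb harmonic minor is Ab.
A minor seventh (10 semitones) below Ab lands on the letter B, giving Bb.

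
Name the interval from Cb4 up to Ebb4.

The letter names run C→E, a span of 2 letter steps, so the interval is some kind of third.
Cb to Ebb is 3 semitones. A major third is 4, so 3 makes it minor.

minor third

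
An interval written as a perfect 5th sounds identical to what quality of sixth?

A perfect fifth spans 7 semitones.
A sixth spanning 7 semitones is diminished (the major sixth is 9).

diminished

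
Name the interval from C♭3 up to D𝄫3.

minor second

The letter names run C→D, a span of 1 letter step, so the interval is some kind of second.
Cb to Dbb is 1 semitone. A major second is 2, so 1 makes it minor.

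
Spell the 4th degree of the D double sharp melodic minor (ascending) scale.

G##

Degree 4 takes the letter 3 steps above D, which is G.
In melodic minor (ascending), degree 4 sits 5 semitones above the tonic. D## + 5 semitones is pitch class 9, spelled on G as G##.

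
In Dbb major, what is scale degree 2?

Ebb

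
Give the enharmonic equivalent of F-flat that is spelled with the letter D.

Plain D sits 2 semitones below Fb, so on the letter D the same pitch needs a double sharp: D##.

D##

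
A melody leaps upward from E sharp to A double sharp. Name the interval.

Counting letters E–F–G–A gives a fourth.
E#→A## = 6 semitones, 1 wider than the perfect fourth (5), so augmented.

augmented fourth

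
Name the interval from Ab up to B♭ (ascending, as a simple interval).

major second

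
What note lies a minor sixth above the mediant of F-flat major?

Fb

The mediant of Fb major is Ab.
A minor sixth (8 semitones) above Ab lands on the letter F, giving Fb.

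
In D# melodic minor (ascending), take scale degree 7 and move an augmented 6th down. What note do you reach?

Scale degree 7 of D# melodic minor (ascending) is C##.
An augmented sixth (10 semitones) below C## lands on the letter E, giving E.

E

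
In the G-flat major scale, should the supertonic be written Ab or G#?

Ab

Each scale degree takes a distinct letter name. Degree 2 of a scale on G must use the letter A.
Ab and G# are enharmonically the same pitch, but only Ab uses the letter A, so it is the correct spelling here.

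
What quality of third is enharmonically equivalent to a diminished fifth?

A diminished fifth spans 6 semitones.
A third spanning 6 semitones is doubly augmented (the major third is 4).

doubly augmented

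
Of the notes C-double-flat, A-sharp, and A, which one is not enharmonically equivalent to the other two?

In 12-tone equal temperament, enharmonic equivalents share a pitch class. Cbb is pitch class 10; A# is pitch class 10; A is pitch class 9.
Cbb and A# share pitch class 10, while A is pitch class 9.

A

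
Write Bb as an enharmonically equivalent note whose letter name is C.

Cbb

Bb is pitch class 10. The letter C alone is pitch class 0.
To reach pitch class 10 from C requires an offset of -2 semitones, i.e. double flat: Cbb.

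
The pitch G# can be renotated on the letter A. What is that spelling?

Plain A sits 1 semitone above G#, so on the letter A the same pitch needs a flat: Ab.

Ab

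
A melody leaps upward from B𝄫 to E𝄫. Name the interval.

perfect fourth

The letter names run B→E, a span of 3 letter steps, so the interval is some kind of fourth.
Bbb to Ebb is 5 semitones. A perfect fourth is 5, so 5 makes it perfect.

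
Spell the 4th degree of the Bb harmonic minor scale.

Eb

The Bb harmonic minor scale runs Bb C Db Eb F Gb A.
Degree 4 is Eb.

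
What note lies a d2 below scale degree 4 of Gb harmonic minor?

Scale degree 4 of Gb harmonic minor is Cb.
A diminished second (0 semitones) below Cb lands on the letter B, giving B.

B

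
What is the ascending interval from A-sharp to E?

Counting letters A–B–C–D–E gives a fifth.
A#→E = 6 semitones, 1 narrower than the perfect fifth (7), so diminished.

diminished fifth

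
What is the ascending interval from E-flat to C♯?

The letter names run E→C, a span of 5 letter steps, so the interval is some kind of sixth.
Eb to C# is 10 semitones. A major sixth is 9, so 10 makes it augmented.

augmented sixth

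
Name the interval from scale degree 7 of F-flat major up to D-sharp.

Scale degree 7 of Fb major is Eb.
Eb up to D#: letters E→D make it a seventh; 12 semitones makes it augmented.

augmented seventh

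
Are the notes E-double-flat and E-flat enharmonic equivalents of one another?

Ebb is pitch class 2; Eb is pitch class 3.
The pitch classes differ (2 vs. 3), so they are not enharmonic equivalents.

No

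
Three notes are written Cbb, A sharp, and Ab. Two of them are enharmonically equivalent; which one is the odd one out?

In 12-tone equal temperament, enharmonic equivalents share a pitch class. Cbb is pitch class 10; A# is pitch class 10; Ab is pitch class 8.
Cbb and A# share pitch class 10, while Ab is pitch class 8.

Ab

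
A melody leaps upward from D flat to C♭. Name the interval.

minor seventh

Counting letters D–E–F–G–A–B–C gives a seventh.
Db→Cb = 10 semitones, 1 narrower than the major seventh (11), so minor.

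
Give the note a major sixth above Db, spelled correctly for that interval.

A sixth above D lands on the letter B.
A major sixth spans 9 semitones, so Db moves to pitch class 10. On the letter B that is Bb.

Bb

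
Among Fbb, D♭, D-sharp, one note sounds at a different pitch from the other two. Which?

Db

In 12-tone equal temperament, enharmonic equivalents share a pitch class. Fbb is pitch class 3; Db is pitch class 1; D# is pitch class 3.
Fbb and D# share pitch class 3, while Db is pitch class 1.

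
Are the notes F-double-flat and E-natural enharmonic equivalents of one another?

No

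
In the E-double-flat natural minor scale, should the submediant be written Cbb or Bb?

Each scale degree takes a distinct letter name. Degree 6 of a scale on E must use the letter C.
Cbb and Bb are enharmonically the same pitch, but only Cbb uses the letter C, so it is the correct spelling here.

Cbb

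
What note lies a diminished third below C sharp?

C down a major third is Ab, so the target letter is A.
From C#, a diminished third is 2 semitones down: A##.

A##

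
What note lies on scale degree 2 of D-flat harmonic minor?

Eb

The Db harmonic minor scale runs Db Eb Fb Gb Ab Bbb C.
Degree 2 is Eb.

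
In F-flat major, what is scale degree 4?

Degree 4 takes the letter 3 steps above F, which is B.
In major, degree 4 sits 5 semitones above the tonic. Fb + 5 semitones is pitch class 9, spelled on B as Bbb.

Bbb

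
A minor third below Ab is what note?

A third below A lands on the letter F.
A minor third spans 3 semitones, so Ab moves to pitch class 5. On the letter F that is F.

F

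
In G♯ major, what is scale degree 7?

The G# major scale runs G# A# B# C# D# E# F##.
Degree 7 is F##.

F##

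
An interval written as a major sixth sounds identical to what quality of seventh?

diminished

A major sixth spans 9 semitones.
A seventh spanning 9 semitones is diminished (the major seventh is 11).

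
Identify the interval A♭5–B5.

Counting letters A–B gives a second.
Ab→B = 3 semitones, 1 wider than the major second (2), so augmented.

augmented second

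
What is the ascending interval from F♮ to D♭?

Counting letters F–G–A–B–C–D gives a sixth.
F→Db = 8 semitones, 1 narrower than the major sixth (9), so minor.

minor sixth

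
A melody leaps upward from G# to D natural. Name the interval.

The letter names run G→D, a span of 4 letter steps, so the interval is some kind of fifth.
G# to D is 6 semitones. A perfect fifth is 7, so 6 makes it diminished.

diminished fifth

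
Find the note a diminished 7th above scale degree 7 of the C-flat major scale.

Scale degree 7 of Cb major is Bb.
A diminished seventh (9 semitones) above Bb lands on the letter A, giving Abb.

Abb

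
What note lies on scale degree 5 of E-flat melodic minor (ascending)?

Degree 5 takes the letter 4 steps above E, which is B.
In melodic minor (ascending), degree 5 sits 7 semitones above the tonic. Eb + 7 semitones is pitch class 10, spelled on B as Bb.

Bb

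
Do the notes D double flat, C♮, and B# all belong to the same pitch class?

Dbb = pitch class 0 and C = pitch class 0 and B# = pitch class 0 — the same pitch class, so they are enharmonic equivalents.

Yes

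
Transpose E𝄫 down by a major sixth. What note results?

A sixth below E lands on the letter G.
A major sixth spans 9 semitones, so Ebb moves to pitch class 5. On the letter G that is Gbb.

Gbb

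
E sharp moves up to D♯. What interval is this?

The letter names run E→D, a span of 6 letter steps, so the interval is some kind of seventh.
E# to D# is 10 semitones. A major seventh is 11, so 10 makes it minor.

minor seventh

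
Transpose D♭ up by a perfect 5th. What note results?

D up a perfect fifth is A, so the target letter is A.
From Db, a perfect fifth is 7 semitones up: Ab.

Ab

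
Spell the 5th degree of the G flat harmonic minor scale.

Db

Degree 5 takes the letter 4 steps above G, which is D.
In harmonic minor, degree 5 sits 7 semitones above the tonic. Gb + 7 semitones is pitch class 1, spelled on D as Db.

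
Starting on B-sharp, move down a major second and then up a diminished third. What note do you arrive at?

C

A major second down from B# is A# (letter A, 2 semitones down).
A diminished third up from A# is C (letter C, 2 semitones up).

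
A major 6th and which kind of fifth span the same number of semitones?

doubly augmented

A major sixth spans 9 semitones.
A fifth spanning 9 semitones is doubly augmented (the perfect fifth is 7).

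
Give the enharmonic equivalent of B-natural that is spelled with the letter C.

Plain C sits 1 semitone above B, so on the letter C the same pitch needs a flat: Cb.

Cb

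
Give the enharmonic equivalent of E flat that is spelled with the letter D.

Eb is pitch class 3. The letter D alone is pitch class 2.
To reach pitch class 3 from D requires an offset of +1 semitone, i.e. sharp: D#.

D#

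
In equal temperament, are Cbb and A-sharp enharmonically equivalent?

Yes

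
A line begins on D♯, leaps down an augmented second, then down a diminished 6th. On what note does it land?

E#

An augmented second down from D# is C (letter C, 3 semitones down).
A diminished sixth down from C is E# (letter E, 7 semitones down).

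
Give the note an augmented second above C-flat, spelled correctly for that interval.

D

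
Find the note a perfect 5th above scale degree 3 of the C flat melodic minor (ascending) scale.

Bbb

Scale degree 3 of Cb melodic minor (ascending) is Ebb.
A perfect fifth (7 semitones) above Ebb lands on the letter B, giving Bbb.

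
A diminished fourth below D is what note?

A fourth below D lands on the letter A.
A diminished fourth spans 4 semitones, so D moves to pitch class 10. On the letter A that is A#.

A#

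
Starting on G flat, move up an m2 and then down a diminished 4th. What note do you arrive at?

A minor second up from Gb is Abb (letter A, 1 semitone up).
A diminished fourth down from Abb is Eb (letter E, 4 semitones down).

Eb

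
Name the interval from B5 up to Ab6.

diminished seventh

Counting letters B–C–D–E–F–G–A gives a seventh.
B→Ab = 9 semitones, 2 narrower than the major seventh (11), so diminished.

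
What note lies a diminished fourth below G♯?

D##

A fourth below G lands on the letter D.
A diminished fourth spans 4 semitones, so G# moves to pitch class 4. On the letter D that is D##.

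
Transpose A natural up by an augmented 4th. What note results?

D#

A fourth above A lands on the letter D.
An augmented fourth spans 6 semitones, so A moves to pitch class 3. On the letter D that is D#.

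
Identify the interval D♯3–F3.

Counting letters D–E–F gives a third.
D#→F = 2 semitones, 2 narrower than the major third (4), so diminished.

diminished third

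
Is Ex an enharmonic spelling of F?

No

Two spellings are enharmonically equivalent only if they share a pitch class.
Here E## → 6, F → 5; 5 ≠ 6, so they are not.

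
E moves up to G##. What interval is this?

augmented third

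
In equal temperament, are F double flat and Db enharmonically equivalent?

No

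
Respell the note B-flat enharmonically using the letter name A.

A#

Bb is pitch class 10. The letter A alone is pitch class 9.
To reach pitch class 10 from A requires an offset of +1 semitone, i.e. sharp: A#.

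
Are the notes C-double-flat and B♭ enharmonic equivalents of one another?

Cbb = pitch class 10 and Bb = pitch class 10 — the same pitch class, so they are enharmonic equivalents.

Yes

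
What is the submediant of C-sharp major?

A#

Degree 6 takes the letter 5 steps above C, which is A.
In major, degree 6 sits 9 semitones above the tonic. C# + 9 semitones is pitch class 10, spelled on A as A#.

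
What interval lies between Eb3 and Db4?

Counting letters E–F–G–A–B–C–D gives a seventh.
Eb→Db = 10 semitones, 1 narrower than the major seventh (11), so minor.

minor seventh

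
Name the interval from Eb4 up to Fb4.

minor second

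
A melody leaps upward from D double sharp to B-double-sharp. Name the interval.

major sixth

Counting letters D–E–F–G–A–B gives a sixth.
D##→B## = 9 semitones, exactly the major sixth.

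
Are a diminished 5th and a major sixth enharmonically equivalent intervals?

No

A diminished fifth spans 6 semitones; a major sixth spans 9.
The spans differ, so they are not enharmonic equivalents.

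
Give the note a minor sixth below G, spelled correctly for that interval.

G down a major sixth is Bb, so the target letter is B.
From G, a minor sixth is 8 semitones down: B.

B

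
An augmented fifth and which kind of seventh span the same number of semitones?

doubly diminished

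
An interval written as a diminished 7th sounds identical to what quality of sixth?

major

A diminished seventh spans 9 semitones.
A sixth spanning 9 semitones is major (the major sixth is 9).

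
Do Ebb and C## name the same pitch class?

Yes

Ebb = pitch class 2 and C## = pitch class 2 — the same pitch class, so they are enharmonic equivalents.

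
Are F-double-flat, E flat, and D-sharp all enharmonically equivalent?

Fbb = pitch class 3 and Eb = pitch class 3 and D# = pitch class 3 — the same pitch class, so they are enharmonic equivalents.

Yes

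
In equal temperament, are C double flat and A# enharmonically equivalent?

Cbb = pitch class 10 and A# = pitch class 10 — the same pitch class, so they are enharmonic equivalents.

Yes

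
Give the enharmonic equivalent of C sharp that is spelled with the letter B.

Plain B sits 2 semitones below C#, so on the letter B the same pitch needs a double sharp: B##.

B##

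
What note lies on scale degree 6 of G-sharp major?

Degree 6 takes the letter 5 steps above G, which is E.
In major, degree 6 sits 9 semitones above the tonic. G# + 9 semitones is pitch class 5, spelled on E as E#.

E#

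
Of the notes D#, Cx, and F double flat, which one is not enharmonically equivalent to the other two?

C##

In 12-tone equal temperament, enharmonic equivalents share a pitch class. D# is pitch class 3; C## is pitch class 2; Fbb is pitch class 3.
D# and Fbb share pitch class 3, while C## is pitch class 2.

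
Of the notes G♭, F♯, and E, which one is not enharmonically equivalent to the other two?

In 12-tone equal temperament, enharmonic equivalents share a pitch class. Gb is pitch class 6; F# is pitch class 6; E is pitch class 4.
Gb and F# share pitch class 6, while E is pitch class 4.

E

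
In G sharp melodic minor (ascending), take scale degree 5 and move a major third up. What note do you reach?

Scale degree 5 of G# melodic minor (ascending) is D#.
A major third (4 semitones) above D# lands on the letter F, giving F##.

F##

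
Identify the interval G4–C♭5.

diminished fourth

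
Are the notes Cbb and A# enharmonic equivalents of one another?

Cbb is pitch class 10; A# is pitch class 10.
All spellings map to pitch class 10, so they are enharmonically equivalent.

Yes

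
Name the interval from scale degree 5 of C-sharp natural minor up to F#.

Scale degree 5 of C# natural minor is G#.
G# up to F#: letters G→F make it a seventh; 10 semitones makes it minor.

minor seventh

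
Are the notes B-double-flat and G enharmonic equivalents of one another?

No

Bbb is pitch class 9; G is pitch class 7.
The pitch classes differ (9 vs. 7), so they are not enharmonic equivalents.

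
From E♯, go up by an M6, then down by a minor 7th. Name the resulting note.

A major sixth up from E# is C## (letter C, 9 semitones up).
A minor seventh down from C## is D## (letter D, 10 semitones down).

D##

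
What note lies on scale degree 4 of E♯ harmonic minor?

A#

The E# harmonic minor scale runs E# F## G# A# B# C# D##.
Degree 4 is A#.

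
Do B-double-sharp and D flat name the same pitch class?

B## = pitch class 1 and Db = pitch class 1 — the same pitch class, so they are enharmonic equivalents.

Yes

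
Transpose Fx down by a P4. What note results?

A fourth below F lands on the letter C.
A perfect fourth spans 5 semitones, so F## moves to pitch class 2. On the letter C that is C##.

C##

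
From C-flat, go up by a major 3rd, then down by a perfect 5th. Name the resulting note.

A major third up from Cb is Eb (letter E, 4 semitones up).
A perfect fifth down from Eb is Ab (letter A, 7 semitones down).

Ab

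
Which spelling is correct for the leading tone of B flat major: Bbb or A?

A

Each scale degree takes a distinct letter name. Degree 7 of a scale on B must use the letter A.
A and Bbb are enharmonically the same pitch, but only A uses the letter A, so it is the correct spelling here.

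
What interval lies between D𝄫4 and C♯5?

doubly augmented seventh

The letter names run D→C, a span of 6 letter steps, so the interval is some kind of seventh.
Dbb to C# is 13 semitones. A major seventh is 11, so 13 makes it doubly augmented.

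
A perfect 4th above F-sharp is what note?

B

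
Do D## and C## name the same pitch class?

No

Two spellings are enharmonically equivalent only if they share a pitch class.
Here D## → 4, C## → 2; 2 ≠ 4, so they are not.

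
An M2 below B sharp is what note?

A#

A second below B lands on the letter A.
A major second spans 2 semitones, so B# moves to pitch class 10. On the letter A that is A#.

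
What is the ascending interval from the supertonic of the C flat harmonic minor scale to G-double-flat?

diminished fourth

The supertonic of Cb harmonic minor is Db.
Db up to Gbb: letters D→G make it a fourth; 4 semitones makes it diminished.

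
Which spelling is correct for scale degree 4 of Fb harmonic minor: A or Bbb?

Bbb

Each scale degree takes a distinct letter name. Degree 4 of a scale on F must use the letter B.
Bbb and A are enharmonically the same pitch, but only Bbb uses the letter B, so it is the correct spelling here.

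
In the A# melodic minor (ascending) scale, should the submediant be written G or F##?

F##

Each scale degree takes a distinct letter name. Degree 6 of a scale on A must use the letter F.
F## and G are enharmonically the same pitch, but only F## uses the letter F, so it is the correct spelling here.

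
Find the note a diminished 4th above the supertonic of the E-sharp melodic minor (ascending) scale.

The supertonic of E# melodic minor (ascending) is F##.
A diminished fourth (4 semitones) above F## lands on the letter B, giving B.

B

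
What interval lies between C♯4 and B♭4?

The letter names run C→B, a span of 6 letter steps, so the interval is some kind of seventh.
C# to Bb is 9 semitones. A major seventh is 11, so 9 makes it diminished.

diminished seventh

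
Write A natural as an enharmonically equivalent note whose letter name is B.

A is pitch class 9. The letter B alone is pitch class 11.
To reach pitch class 9 from B requires an offset of -2 semitones, i.e. double flat: Bbb.

Bbb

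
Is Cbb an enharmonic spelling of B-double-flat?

No

Cbb is pitch class 10; Bbb is pitch class 9.
The pitch classes differ (10 vs. 9), so they are not enharmonic equivalents.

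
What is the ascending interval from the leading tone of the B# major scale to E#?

The leading tone of B# major is A##.
A## up to E#: letters A→E make it a fifth; 6 semitones makes it diminished.

diminished fifth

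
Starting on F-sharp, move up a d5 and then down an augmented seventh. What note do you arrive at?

A diminished fifth up from F# is C (letter C, 6 semitones up).
An augmented seventh down from C is Dbb (letter D, 12 semitones down).

Dbb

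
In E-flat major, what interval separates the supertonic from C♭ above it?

diminished fifth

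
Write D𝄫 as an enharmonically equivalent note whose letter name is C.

C

Plain C sits at the same pitch as Dbb, so on the letter C the same pitch needs a natural: C.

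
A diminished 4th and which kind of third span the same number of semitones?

major

A diminished fourth spans 4 semitones.
A third spanning 4 semitones is major (the major third is 4).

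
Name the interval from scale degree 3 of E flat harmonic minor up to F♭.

minor seventh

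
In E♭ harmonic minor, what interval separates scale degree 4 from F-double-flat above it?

diminished sixth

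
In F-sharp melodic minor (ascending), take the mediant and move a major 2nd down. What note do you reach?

The mediant of F# melodic minor (ascending) is A.
A major second (2 semitones) below A lands on the letter G, giving G.

G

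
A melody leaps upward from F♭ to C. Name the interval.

augmented fifth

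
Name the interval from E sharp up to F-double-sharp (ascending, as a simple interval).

Counting letters E–F gives a second.
E#→F## = 2 semitones, exactly the major second.

major second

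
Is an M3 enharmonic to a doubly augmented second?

Yes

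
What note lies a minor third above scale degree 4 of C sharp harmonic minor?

Scale degree 4 of C# harmonic minor is F#.
A minor third (3 semitones) above F# lands on the letter A, giving A.

A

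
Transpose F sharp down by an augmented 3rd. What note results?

F down a major third is Db, so the target letter is D.
From F#, an augmented third is 5 semitones down: Db.

Db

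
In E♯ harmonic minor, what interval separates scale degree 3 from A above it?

Scale degree 3 of E# harmonic minor is G#.
G# up to A: letters G→A make it a second; 1 semitone makes it minor.

minor second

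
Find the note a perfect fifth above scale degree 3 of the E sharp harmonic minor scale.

Scale degree 3 of E# harmonic minor is G#.
A perfect fifth (7 semitones) above G# lands on the letter D, giving D#.

D#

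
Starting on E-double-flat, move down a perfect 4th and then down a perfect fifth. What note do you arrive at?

A perfect fourth down from Ebb is Bbb (letter B, 5 semitones down).
A perfect fifth down from Bbb is Ebb (letter E, 7 semitones down).

Ebb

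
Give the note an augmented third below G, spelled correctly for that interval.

Ebb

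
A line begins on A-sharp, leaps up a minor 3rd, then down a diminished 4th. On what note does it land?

G##

A minor third up from A# is C# (letter C, 3 semitones up).
A diminished fourth down from C# is G## (letter G, 4 semitones down).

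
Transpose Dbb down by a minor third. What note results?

Bbb

D down a major third is Bb, so the target letter is B.
From Dbb, a minor third is 3 semitones down: Bbb.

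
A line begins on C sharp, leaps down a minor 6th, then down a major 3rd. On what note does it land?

C#

A minor sixth down from C# is E# (letter E, 8 semitones down).
A major third down from E# is C# (letter C, 4 semitones down).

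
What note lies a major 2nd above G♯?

A#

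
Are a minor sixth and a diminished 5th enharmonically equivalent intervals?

No

A minor sixth spans 8 semitones; a diminished fifth spans 6.
The spans differ, so they are not enharmonic equivalents.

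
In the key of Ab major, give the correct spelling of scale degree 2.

The Ab major scale runs Ab Bb C Db Eb F G.
Degree 2 is Bb.

Bb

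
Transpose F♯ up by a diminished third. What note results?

A third above F lands on the letter A.
A diminished third spans 2 semitones, so F# moves to pitch class 8. On the letter A that is Ab.

Ab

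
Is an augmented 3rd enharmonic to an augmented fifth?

No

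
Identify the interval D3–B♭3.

minor sixth

The letter names run D→B, a span of 5 letter steps, so the interval is some kind of sixth.
D to Bb is 8 semitones. A major sixth is 9, so 8 makes it minor.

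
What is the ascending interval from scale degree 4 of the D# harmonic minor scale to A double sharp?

augmented second

Scale degree 4 of D# harmonic minor is G#.
G# up to A##: letters G→A make it a second; 3 semitones makes it augmented.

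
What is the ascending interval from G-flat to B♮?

Counting letters G–A–B gives a third.
Gb→B = 5 semitones, 1 wider than the major third (4), so augmented.

augmented third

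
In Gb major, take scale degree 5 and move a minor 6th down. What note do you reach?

F

Scale degree 5 of Gb major is Db.
A minor sixth (8 semitones) below Db lands on the letter F, giving F.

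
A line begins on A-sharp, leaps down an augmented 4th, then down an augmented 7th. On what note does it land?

Fb

An augmented fourth down from A# is E (letter E, 6 semitones down).
An augmented seventh down from E is Fb (letter F, 12 semitones down).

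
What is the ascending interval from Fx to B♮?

diminished fourth

The letter names run F→B, a span of 3 letter steps, so the interval is some kind of fourth.
F## to B is 4 semitones. A perfect fourth is 5, so 4 makes it diminished.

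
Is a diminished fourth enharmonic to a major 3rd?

Yes

A diminished fourth spans 4 semitones; a major third spans 4.
They are enharmonically equivalent.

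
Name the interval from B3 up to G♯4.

major sixth

The letter names run B→G, a span of 5 letter steps, so the interval is some kind of sixth.
B to G# is 9 semitones. A major sixth is 9, so 9 makes it major.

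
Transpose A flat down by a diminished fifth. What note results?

A down a perfect fifth is D, so the target letter is D.
From Ab, a diminished fifth is 6 semitones down: D.

D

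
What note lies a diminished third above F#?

Ab

A third above F lands on the letter A.
A diminished third spans 2 semitones, so F# moves to pitch class 8. On the letter A that is Ab.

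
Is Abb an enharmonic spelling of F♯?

Two spellings are enharmonically equivalent only if they share a pitch class.
Here Abb → 7, F# → 6; 6 ≠ 7, so they are not.

No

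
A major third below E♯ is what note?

A third below E lands on the letter C.
A major third spans 4 semitones, so E# moves to pitch class 1. On the letter C that is C#.

C#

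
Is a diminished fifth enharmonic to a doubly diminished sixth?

Yes

A diminished fifth spans 6 semitones; a doubly diminished sixth spans 6.
They are enharmonically equivalent.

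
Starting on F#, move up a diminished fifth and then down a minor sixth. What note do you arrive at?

E

A diminished fifth up from F# is C (letter C, 6 semitones up).
A minor sixth down from C is E (letter E, 8 semitones down).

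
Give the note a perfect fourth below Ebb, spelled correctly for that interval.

Bbb

E down a perfect fourth is B, so the target letter is B.
From Ebb, a perfect fourth is 5 semitones down: Bbb.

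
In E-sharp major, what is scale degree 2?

F##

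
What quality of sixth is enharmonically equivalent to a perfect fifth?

A perfect fifth spans 7 semitones.
A sixth spanning 7 semitones is diminished (the major sixth is 9).

diminished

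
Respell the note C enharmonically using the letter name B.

C is pitch class 0. The letter B alone is pitch class 11.
To reach pitch class 0 from B requires an offset of +1 semitone, i.e. sharp: B#.

B#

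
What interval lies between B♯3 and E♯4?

perfect fourth

Counting letters B–C–D–E gives a fourth.
B#→E# = 5 semitones, exactly the perfect fourth.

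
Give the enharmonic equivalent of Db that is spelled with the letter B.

Db is pitch class 1. The letter B alone is pitch class 11.
To reach pitch class 1 from B requires an offset of +2 semitones, i.e. double sharp: B##.

B##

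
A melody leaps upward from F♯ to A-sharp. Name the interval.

major third

The letter names run F→A, a span of 2 letter steps, so the interval is some kind of third.
F# to A# is 4 semitones. A major third is 4, so 4 makes it major.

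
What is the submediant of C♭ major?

Ab

The Cb major scale runs Cb Db Eb Fb Gb Ab Bb.
Degree 6 is Ab.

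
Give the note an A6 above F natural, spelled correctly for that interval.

F up a major sixth is D, so the target letter is D.
From F, an augmented sixth is 10 semitones up: D#.

D#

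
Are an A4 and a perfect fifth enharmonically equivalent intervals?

No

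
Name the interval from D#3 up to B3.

minor sixth

Counting letters D–E–F–G–A–B gives a sixth.
D#→B = 8 semitones, 1 narrower than the major sixth (9), so minor.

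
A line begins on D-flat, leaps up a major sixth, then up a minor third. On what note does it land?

Db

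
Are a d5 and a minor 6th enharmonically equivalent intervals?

No

A diminished fifth spans 6 semitones; a minor sixth spans 8.
The spans differ, so they are not enharmonic equivalents.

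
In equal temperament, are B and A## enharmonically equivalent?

B is pitch class 11; A## is pitch class 11.
All spellings map to pitch class 11, so they are enharmonically equivalent.

Yes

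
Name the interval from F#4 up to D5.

minor sixth

The letter names run F→D, a span of 5 letter steps, so the interval is some kind of sixth.
F# to D is 8 semitones. A major sixth is 9, so 8 makes it minor.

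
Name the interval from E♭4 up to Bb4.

The letter names run E→B, a span of 4 letter steps, so the interval is some kind of fifth.
Eb to Bb is 7 semitones. A perfect fifth is 7, so 7 makes it perfect.

perfect fifth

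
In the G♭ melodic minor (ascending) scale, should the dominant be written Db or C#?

Db

Each scale degree takes a distinct letter name. Degree 5 of a scale on G must use the letter D.
Db and C# are enharmonically the same pitch, but only Db uses the letter D, so it is the correct spelling here.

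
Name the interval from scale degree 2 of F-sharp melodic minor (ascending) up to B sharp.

major third

Scale degree 2 of F# melodic minor (ascending) is G#.
G# up to B#: letters G→B make it a third; 4 semitones makes it major.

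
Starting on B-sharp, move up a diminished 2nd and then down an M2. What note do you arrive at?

Bb

A diminished second up from B# is C (letter C, 0 semitones up).
A major second down from C is Bb (letter B, 2 semitones down).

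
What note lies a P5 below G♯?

G down a perfect fifth is C, so the target letter is C.
From G#, a perfect fifth is 7 semitones down: C#.

C#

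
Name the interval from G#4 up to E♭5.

diminished sixth

Counting letters G–A–B–C–D–E gives a sixth.
G#→Eb = 7 semitones, 2 narrower than the major sixth (9), so diminished.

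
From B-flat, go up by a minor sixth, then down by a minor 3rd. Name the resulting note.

Eb

A minor sixth up from Bb is Gb (letter G, 8 semitones up).
A minor third down from Gb is Eb (letter E, 3 semitones down).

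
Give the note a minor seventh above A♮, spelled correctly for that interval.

G

A up a major seventh is G#, so the target letter is G.
From A, a minor seventh is 10 semitones up: G.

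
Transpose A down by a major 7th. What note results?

A down a major seventh is Bb, so the target letter is B.
From A, a major seventh is 11 semitones down: Bb.

Bb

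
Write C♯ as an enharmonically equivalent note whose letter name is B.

Plain B sits 2 semitones below C#, so on the letter B the same pitch needs a double sharp: B##.

B##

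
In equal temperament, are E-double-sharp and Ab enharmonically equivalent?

No

E## is pitch class 6; Ab is pitch class 8.
The pitch classes differ (6 vs. 8), so they are not enharmonic equivalents.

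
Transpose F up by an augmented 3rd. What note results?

A third above F lands on the letter A.
An augmented third spans 5 semitones, so F moves to pitch class 10. On the letter A that is A#.

A#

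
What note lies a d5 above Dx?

D up a perfect fifth is A, so the target letter is A.
From D##, a diminished fifth is 6 semitones up: A#.

A#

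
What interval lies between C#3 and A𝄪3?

augmented sixth

Counting letters C–D–E–F–G–A gives a sixth.
C#→A## = 10 semitones, 1 wider than the major sixth (9), so augmented.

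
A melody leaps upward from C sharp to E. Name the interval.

minor third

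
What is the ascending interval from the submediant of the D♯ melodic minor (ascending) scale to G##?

The submediant of D# melodic minor (ascending) is B#.
B# up to G##: letters B→G make it a sixth; 9 semitones makes it major.

major sixth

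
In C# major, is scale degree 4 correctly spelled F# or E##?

Each scale degree takes a distinct letter name. Degree 4 of a scale on C must use the letter F.
F# and E## are enharmonically the same pitch, but only F# uses the letter F, so it is the correct spelling here.

F#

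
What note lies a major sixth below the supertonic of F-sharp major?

B

The supertonic of F# major is G#.
A major sixth (9 semitones) below G# lands on the letter B, giving B.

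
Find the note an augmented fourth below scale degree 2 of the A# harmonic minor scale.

Scale degree 2 of A# harmonic minor is B#.
An augmented fourth (6 semitones) below B# lands on the letter F, giving F#.

F#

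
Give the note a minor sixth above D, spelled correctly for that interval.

A sixth above D lands on the letter B.
A minor sixth spans 8 semitones, so D moves to pitch class 10. On the letter B that is Bb.

Bb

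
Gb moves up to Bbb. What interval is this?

Counting letters G–A–B gives a third.
Gb→Bbb = 3 semitones, 1 narrower than the major third (4), so minor.

minor third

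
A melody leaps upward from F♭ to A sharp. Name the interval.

Counting letters F–G–A gives a third.
Fb→A# = 6 semitones, 2 wider than the major third (4), so doubly augmented.

doubly augmented third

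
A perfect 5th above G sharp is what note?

D#

G up a perfect fifth is D, so the target letter is D.
From G#, a perfect fifth is 7 semitones up: D#.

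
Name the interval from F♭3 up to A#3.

Counting letters F–G–A gives a third.
Fb→A# = 6 semitones, 2 wider than the major third (4), so doubly augmented.

doubly augmented third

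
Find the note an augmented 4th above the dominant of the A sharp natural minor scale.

A##

The dominant of A# natural minor is E#.
An augmented fourth (6 semitones) above E# lands on the letter A, giving A##.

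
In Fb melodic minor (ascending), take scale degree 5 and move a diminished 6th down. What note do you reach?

E

Scale degree 5 of Fb melodic minor (ascending) is Cb.
A diminished sixth (7 semitones) below Cb lands on the letter E, giving E.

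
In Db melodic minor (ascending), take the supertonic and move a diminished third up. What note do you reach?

The supertonic of Db melodic minor (ascending) is Eb.
A diminished third (2 semitones) above Eb lands on the letter G, giving Gbb.

Gbb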